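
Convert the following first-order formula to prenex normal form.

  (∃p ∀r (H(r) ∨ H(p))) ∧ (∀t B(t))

∃p ∀r ∀t ((H(r) ∨ H(p)) ∧ B(t))

Extract every quantifier outward, since the variables are now distinct and don't occur free across branches:
  ∃p ∀r ∀t ((H(r) ∨ H(p)) ∧ B(t))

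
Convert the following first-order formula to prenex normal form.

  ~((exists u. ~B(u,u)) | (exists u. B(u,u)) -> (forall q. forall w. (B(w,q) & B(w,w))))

First replace A → B with ¬A ∨ B.
  ~(~((exists u. ~B(u,u)) | (exists u. B(u,u))) | (forall q. forall w. (B(w,q) & B(w,w))))
Push ¬ through the quantifiers and connectives to reach negation normal form:
  ((exists u. ~B(u,u)) | (exists u. B(u,u))) & (exists q. exists w. (~B(w,q) | ~B(w,w)))
Rename bound variables to avoid capture: u↦y1.
  ((exists u. ~B(u,u)) | (exists y1. B(y1,y1))) & (exists q. exists w. (~B(w,q) | ~B(w,w)))
Extract every quantifier outward, since the variables are now distinct and don't occur free across branches:
  exists u. exists y1. exists q. exists w. ((~B(u,u) | B(y1,y1)) & (~B(w,q) | ~B(w,w)))

exists u. exists y1. exists q. exists w. ((~B(u,u) | B(y1,y1)) & (~B(w,q) | ~B(w,w)))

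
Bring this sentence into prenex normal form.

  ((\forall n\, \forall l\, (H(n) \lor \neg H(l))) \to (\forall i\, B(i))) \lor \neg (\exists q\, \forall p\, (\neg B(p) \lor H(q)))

\exists n\, \exists l\, \forall i\, \forall q\, \exists p\, (\neg H(n) \land H(l) \lor B(i) \lor B(p) \land \neg H(q))

First replace A → B with ¬A ∨ B.
  \neg (\forall n\, \forall l\, (H(n) \lor \neg H(l))) \lor (\forall i\, B(i)) \lor \neg (\exists q\, \forall p\, (\neg B(p) \lor H(q)))
Drive negations inward (¬∀x A ≡ ∃x ¬A, ¬∃x A ≡ ∀x ¬A, De Morgan for ∧/∨):
  (\exists n\, \exists l\, (\neg H(n) \land H(l))) \lor (\forall i\, B(i)) \lor (\forall q\, \exists p\, (B(p) \land \neg H(q)))
All bound variables are already distinct, so no renaming is needed.
Pull the quantifiers to the front (each side's bound variable is not free in the other side):
  \exists n\, \exists l\, \forall i\, \forall q\, \exists p\, (\neg H(n) \land H(l) \lor B(i) \lor B(p) \land \neg H(q))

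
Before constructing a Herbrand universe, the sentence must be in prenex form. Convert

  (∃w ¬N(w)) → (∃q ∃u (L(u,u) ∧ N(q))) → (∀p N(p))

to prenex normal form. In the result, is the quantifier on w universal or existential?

Eliminate → and ↔ using ¬ and ∨.
  ¬(∃w ¬N(w)) ∨ ¬(∃q ∃u (L(u,u) ∧ N(q))) ∨ (∀p N(p))
Move each ¬ inward, flipping quantifiers it crosses:
  (∀w N(w)) ∨ (∀q ∀u (¬L(u,u) ∨ ¬N(q))) ∨ (∀p N(p))
All bound variables are already distinct, so no renaming is needed.
Pull the quantifiers to the front (each side's bound variable is not free in the other side):
  ∀w ∀q ∀u ∀p (N(w) ∨ ¬L(u,u) ∨ ¬N(q) ∨ N(p))
The quantifier ∃w sits under an odd number of negations (counting the antecedent side of each →), so it flips to ∀w.

universal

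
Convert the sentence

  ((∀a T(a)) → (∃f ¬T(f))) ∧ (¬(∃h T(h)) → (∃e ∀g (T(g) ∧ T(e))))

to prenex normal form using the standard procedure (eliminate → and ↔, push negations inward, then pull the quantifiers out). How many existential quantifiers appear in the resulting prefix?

4

First replace A → B with ¬A ∨ B.
  (¬(∀a T(a)) ∨ (∃f ¬T(f))) ∧ (¬¬(∃h T(h)) ∨ (∃e ∀g (T(g) ∧ T(e))))
Push ¬ through the quantifiers and connectives to reach negation normal form:
  ((∃a ¬T(a)) ∨ (∃f ¬T(f))) ∧ ((∃h T(h)) ∨ (∃e ∀g (T(g) ∧ T(e))))
All bound variables are already distinct, so no renaming is needed.
Extract every quantifier outward, since the variables are now distinct and don't occur free across branches:
  ∃a ∃f ∃h ∃e ∀g ((¬T(a) ∨ ¬T(f)) ∧ (T(h) ∨ T(g) ∧ T(e)))
The prefix is ∃a ∃f ∃h ∃e ∀g: 1 universal, 4 existential.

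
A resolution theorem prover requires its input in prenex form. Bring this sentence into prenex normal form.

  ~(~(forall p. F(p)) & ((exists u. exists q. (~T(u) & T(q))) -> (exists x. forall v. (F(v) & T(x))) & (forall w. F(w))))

Rewrite implications/biconditionals: A → B as ¬A ∨ B.
  ~(~(forall p. F(p)) & (~(exists u. exists q. (~T(u) & T(q))) | (exists x. forall v. (F(v) & T(x))) & (forall w. F(w))))
Drive negations inward (¬∀x A ≡ ∃x ¬A, ¬∃x A ≡ ∀x ¬A, De Morgan for ∧/∨):
  (forall p. F(p)) | (exists u. exists q. (~T(u) & T(q))) & ((forall x. exists v. (~F(v) | ~T(x))) | (exists w. ~F(w)))
Pull the quantifiers to the front (each side's bound variable is not free in the other side):
  forall p. exists u. exists q. forall x. exists v. exists w. (F(p) | ~T(u) & T(q) & (~F(v) | ~T(x) | ~F(w)))

forall p. exists u. exists q. forall x. exists v. exists w. (F(p) | ~T(u) & T(q) & (~F(v) | ~T(x) | ~F(w)))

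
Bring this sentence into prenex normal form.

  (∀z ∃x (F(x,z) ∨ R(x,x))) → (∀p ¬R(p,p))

Eliminate → and ↔ using ¬ and ∨.
  ¬(∀z ∃x (F(x,z) ∨ R(x,x))) ∨ (∀p ¬R(p,p))
Push ¬ through the quantifiers and connectives to reach negation normal form:
  (∃z ∀x (¬F(x,z) ∧ ¬R(x,x))) ∨ (∀p ¬R(p,p))
All bound variables are already distinct, so no renaming is needed.
Pull the quantifiers to the front (each side's bound variable is not free in the other side):
  ∃z ∀x ∀p (¬F(x,z) ∧ ¬R(x,x) ∨ ¬R(p,p))

∃z ∀x ∀p (¬F(x,z) ∧ ¬R(x,x) ∨ ¬R(p,p))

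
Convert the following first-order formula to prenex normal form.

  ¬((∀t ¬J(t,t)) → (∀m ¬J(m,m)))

∀t ∃m (¬J(t,t) ∧ J(m,m))

First replace A → B with ¬A ∨ B.
  ¬(¬(∀t ¬J(t,t)) ∨ (∀m ¬J(m,m)))
Drive negations inward (¬∀x A ≡ ∃x ¬A, ¬∃x A ≡ ∀x ¬A, De Morgan for ∧/∨):
  (∀t ¬J(t,t)) ∧ (∃m J(m,m))
Extract every quantifier outward, since the variables are now distinct and don't occur free across branches:
  ∀t ∃m (¬J(t,t) ∧ J(m,m))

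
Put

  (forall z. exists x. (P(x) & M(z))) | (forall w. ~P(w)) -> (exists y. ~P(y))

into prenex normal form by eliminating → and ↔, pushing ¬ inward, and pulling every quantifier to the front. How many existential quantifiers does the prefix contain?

3

Rewrite implications/biconditionals: A → B as ¬A ∨ B.
  ~((forall z. exists x. (P(x) & M(z))) | (forall w. ~P(w))) | (exists y. ~P(y))
Move each ¬ inward, flipping quantifiers it crosses:
  (exists z. forall x. (~P(x) | ~M(z))) & (exists w. P(w)) | (exists y. ~P(y))
All bound variables are already distinct, so no renaming is needed.
Pull the quantifiers to the front (each side's bound variable is not free in the other side):
  exists z. forall x. exists w. exists y. ((~P(x) | ~M(z)) & P(w) | ~P(y))
The prefix is exists z forall x exists w exists y: 1 universal, 3 existential.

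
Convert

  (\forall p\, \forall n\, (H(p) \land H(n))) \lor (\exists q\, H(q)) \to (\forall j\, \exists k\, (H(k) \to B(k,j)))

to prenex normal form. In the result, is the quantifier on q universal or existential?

universal

Eliminate → and ↔ using ¬ and ∨.
  \neg ((\forall p\, \forall n\, (H(p) \land H(n))) \lor (\exists q\, H(q))) \lor (\forall j\, \exists k\, (\neg H(k) \lor B(k,j)))
Drive negations inward (¬∀x A ≡ ∃x ¬A, ¬∃x A ≡ ∀x ¬A, De Morgan for ∧/∨):
  (\exists p\, \exists n\, (\neg H(p) \lor \neg H(n))) \land (\forall q\, \neg H(q)) \lor (\forall j\, \exists k\, (\neg H(k) \lor B(k,j)))
Extract every quantifier outward, since the variables are now distinct and don't occur free across branches:
  \exists p\, \exists n\, \forall q\, \forall j\, \exists k\, ((\neg H(p) \lor \neg H(n)) \land \neg H(q) \lor \neg H(k) \lor B(k,j))
The quantifier \exists q sits under an odd number of negations (counting the antecedent side of each →), so it flips to \forall q.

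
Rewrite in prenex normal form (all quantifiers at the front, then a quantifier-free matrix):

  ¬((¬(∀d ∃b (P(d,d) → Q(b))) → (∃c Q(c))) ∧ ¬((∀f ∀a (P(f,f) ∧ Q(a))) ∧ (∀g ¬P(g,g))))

Rewrite implications/biconditionals: A → B as ¬A ∨ B.
  ¬((¬¬(∀d ∃b (¬P(d,d) ∨ Q(b))) ∨ (∃c Q(c))) ∧ ¬((∀f ∀a (P(f,f) ∧ Q(a))) ∧ (∀g ¬P(g,g))))
Push ¬ through the quantifiers and connectives to reach negation normal form:
  (∃d ∀b (P(d,d) ∧ ¬Q(b))) ∧ (∀c ¬Q(c)) ∨ (∀f ∀a (P(f,f) ∧ Q(a))) ∧ (∀g ¬P(g,g))
All bound variables are already distinct, so no renaming is needed.
Pull the quantifiers to the front (each side's bound variable is not free in the other side):
  ∃d ∀b ∀c ∀f ∀a ∀g (P(d,d) ∧ ¬Q(b) ∧ ¬Q(c) ∨ P(f,f) ∧ Q(a) ∧ ¬P(g,g))

∃d ∀b ∀c ∀f ∀a ∀g (P(d,d) ∧ ¬Q(b) ∧ ¬Q(c) ∨ P(f,f) ∧ Q(a) ∧ ¬P(g,g))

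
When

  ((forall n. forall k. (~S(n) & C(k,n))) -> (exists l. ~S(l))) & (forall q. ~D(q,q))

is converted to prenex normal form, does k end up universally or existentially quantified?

Rewrite implications/biconditionals: A → B as ¬A ∨ B.
  (~(forall n. forall k. (~S(n) & C(k,n))) | (exists l. ~S(l))) & (forall q. ~D(q,q))
Push ¬ through the quantifiers and connectives to reach negation normal form:
  ((exists n. exists k. (S(n) | ~C(k,n))) | (exists l. ~S(l))) & (forall q. ~D(q,q))
Extract every quantifier outward, since the variables are now distinct and don't occur free across branches:
  exists n. exists k. exists l. forall q. ((S(n) | ~C(k,n) | ~S(l)) & ~D(q,q))
The quantifier forall k sits under an odd number of negations (counting the antecedent side of each →), so it flips to exists k.

existential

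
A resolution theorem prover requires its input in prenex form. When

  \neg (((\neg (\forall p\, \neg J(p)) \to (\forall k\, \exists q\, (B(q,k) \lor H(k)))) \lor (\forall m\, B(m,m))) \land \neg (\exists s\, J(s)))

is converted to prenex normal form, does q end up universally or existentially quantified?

Eliminate → and ↔ using ¬ and ∨.
  \neg ((\neg \neg (\forall p\, \neg J(p)) \lor (\forall k\, \exists q\, (B(q,k) \lor H(k))) \lor (\forall m\, B(m,m))) \land \neg (\exists s\, J(s)))
Push ¬ through the quantifiers and connectives to reach negation normal form:
  (\exists p\, J(p)) \land (\exists k\, \forall q\, (\neg B(q,k) \land \neg H(k))) \land (\exists m\, \neg B(m,m)) \lor (\exists s\, J(s))
Extract every quantifier outward, since the variables are now distinct and don't occur free across branches:
  \exists p\, \exists k\, \forall q\, \exists m\, \exists s\, (J(p) \land \neg B(q,k) \land \neg H(k) \land \neg B(m,m) \lor J(s))
The quantifier \exists q sits under an odd number of negations (counting the antecedent side of each →), so it flips to \forall q.

universal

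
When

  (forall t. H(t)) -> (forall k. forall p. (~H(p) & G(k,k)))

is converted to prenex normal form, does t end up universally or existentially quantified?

Rewrite implications/biconditionals: A → B as ¬A ∨ B.
  ~(forall t. H(t)) | (forall k. forall p. (~H(p) & G(k,k)))
Move each ¬ inward, flipping quantifiers it crosses:
  (exists t. ~H(t)) | (forall k. forall p. (~H(p) & G(k,k)))
All bound variables are already distinct, so no renaming is needed.
Finally move all quantifiers to the prefix:
  exists t. forall k. forall p. (~H(t) | ~H(p) & G(k,k))
The quantifier forall t sits under an odd number of negations (counting the antecedent side of each →), so it flips to exists t.

existential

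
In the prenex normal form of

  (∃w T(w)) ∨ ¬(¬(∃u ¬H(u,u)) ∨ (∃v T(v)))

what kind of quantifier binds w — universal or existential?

Drive negations inward (¬∀x A ≡ ∃x ¬A, ¬∃x A ≡ ∀x ¬A, De Morgan for ∧/∨):
  (∃w T(w)) ∨ (∃u ¬H(u,u)) ∧ (∀v ¬T(v))
All bound variables are already distinct, so no renaming is needed.
Finally move all quantifiers to the prefix:
  ∃w ∃u ∀v (T(w) ∨ ¬H(u,u) ∧ ¬T(v))
The quantifier ∃w sits under an even number of negations, so it remains existential.

existential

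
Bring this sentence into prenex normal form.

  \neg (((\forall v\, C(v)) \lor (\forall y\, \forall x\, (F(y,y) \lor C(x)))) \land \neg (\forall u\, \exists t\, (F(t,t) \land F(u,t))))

Move each ¬ inward, flipping quantifiers it crosses:
  (\exists v\, \neg C(v)) \land (\exists y\, \exists x\, (\neg F(y,y) \land \neg C(x))) \lor (\forall u\, \exists t\, (F(t,t) \land F(u,t)))
All bound variables are already distinct, so no renaming is needed.
Pull the quantifiers to the front (each side's bound variable is not free in the other side):
  \exists v\, \exists y\, \exists x\, \forall u\, \exists t\, (\neg C(v) \land \neg F(y,y) \land \neg C(x) \lor F(t,t) \land F(u,t))

\exists v\, \exists y\, \exists x\, \forall u\, \exists t\, (\neg C(v) \land \neg F(y,y) \land \neg C(x) \lor F(t,t) \land F(u,t))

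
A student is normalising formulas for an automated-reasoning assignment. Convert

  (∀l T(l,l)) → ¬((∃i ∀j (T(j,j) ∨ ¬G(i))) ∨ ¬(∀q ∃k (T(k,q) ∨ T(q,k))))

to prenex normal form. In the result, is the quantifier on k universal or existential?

existential

Rewrite implications/biconditionals: A → B as ¬A ∨ B.
  ¬(∀l T(l,l)) ∨ ¬((∃i ∀j (T(j,j) ∨ ¬G(i))) ∨ ¬(∀q ∃k (T(k,q) ∨ T(q,k))))
Push ¬ through the quantifiers and connectives to reach negation normal form:
  (∃l ¬T(l,l)) ∨ (∀i ∃j (¬T(j,j) ∧ G(i))) ∧ (∀q ∃k (T(k,q) ∨ T(q,k)))
All bound variables are already distinct, so no renaming is needed.
Finally move all quantifiers to the prefix:
  ∃l ∀i ∃j ∀q ∃k (¬T(l,l) ∨ ¬T(j,j) ∧ G(i) ∧ (T(k,q) ∨ T(q,k)))
The quantifier ∃k sits under an even number of negations (counting the antecedent side of each →), so it remains existential.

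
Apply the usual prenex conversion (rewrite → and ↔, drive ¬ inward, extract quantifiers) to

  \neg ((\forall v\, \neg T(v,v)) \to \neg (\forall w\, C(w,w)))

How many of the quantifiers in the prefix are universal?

Eliminate → and ↔ using ¬ and ∨.
  \neg (\neg (\forall v\, \neg T(v,v)) \lor \neg (\forall w\, C(w,w)))
Drive negations inward (¬∀x A ≡ ∃x ¬A, ¬∃x A ≡ ∀x ¬A, De Morgan for ∧/∨):
  (\forall v\, \neg T(v,v)) \land (\forall w\, C(w,w))
Pull the quantifiers to the front (each side's bound variable is not free in the other side):
  \forall v\, \forall w\, (\neg T(v,v) \land C(w,w))
The prefix is \forall v \forall w: 2 universal, 0 existential.

2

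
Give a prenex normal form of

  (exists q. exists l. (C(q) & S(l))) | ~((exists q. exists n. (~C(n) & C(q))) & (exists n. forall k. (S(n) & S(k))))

exists q. exists l. forall v. forall n. forall w. exists k. (C(q) & S(l) | C(n) | ~C(v) | ~S(w) | ~S(k))

Move each ¬ inward, flipping quantifiers it crosses:
  (exists q. exists l. (C(q) & S(l))) | (forall q. forall n. (C(n) | ~C(q))) | (forall n. exists k. (~S(n) | ~S(k)))
Rename bound variables to avoid capture: q↦v, n↦w.
  (exists q. exists l. (C(q) & S(l))) | (forall v. forall n. (C(n) | ~C(v))) | (forall w. exists k. (~S(w) | ~S(k)))
Finally move all quantifiers to the prefix:
  exists q. exists l. forall v. forall n. forall w. exists k. (C(q) & S(l) | C(n) | ~C(v) | ~S(w) | ~S(k))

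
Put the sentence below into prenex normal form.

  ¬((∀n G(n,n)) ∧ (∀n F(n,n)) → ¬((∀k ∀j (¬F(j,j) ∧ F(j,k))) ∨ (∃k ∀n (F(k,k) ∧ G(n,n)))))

∀n ∀w1 ∀k ∀j ∃v1 ∀y1 (G(n,n) ∧ F(w1,w1) ∧ (¬F(j,j) ∧ F(j,k) ∨ F(v1,v1) ∧ G(y1,y1)))

Rewrite implications/biconditionals: A → B as ¬A ∨ B.
  ¬(¬((∀n G(n,n)) ∧ (∀n F(n,n))) ∨ ¬((∀k ∀j (¬F(j,j) ∧ F(j,k))) ∨ (∃k ∀n (F(k,k) ∧ G(n,n)))))
Move each ¬ inward, flipping quantifiers it crosses:
  (∀n G(n,n)) ∧ (∀n F(n,n)) ∧ ((∀k ∀j (¬F(j,j) ∧ F(j,k))) ∨ (∃k ∀n (F(k,k) ∧ G(n,n))))
Give each quantifier a distinct variable: n↦w1, k↦v1, n↦y1.
  (∀n G(n,n)) ∧ (∀w1 F(w1,w1)) ∧ ((∀k ∀j (¬F(j,j) ∧ F(j,k))) ∨ (∃v1 ∀y1 (F(v1,v1) ∧ G(y1,y1))))
Extract every quantifier outward, since the variables are now distinct and don't occur free across branches:
  ∀n ∀w1 ∀k ∀j ∃v1 ∀y1 (G(n,n) ∧ F(w1,w1) ∧ (¬F(j,j) ∧ F(j,k) ∨ F(v1,v1) ∧ G(y1,y1)))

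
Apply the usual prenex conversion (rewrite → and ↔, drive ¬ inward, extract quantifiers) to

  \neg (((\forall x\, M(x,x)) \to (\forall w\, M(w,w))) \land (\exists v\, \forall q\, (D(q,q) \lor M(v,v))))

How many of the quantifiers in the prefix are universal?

2

First replace A → B with ¬A ∨ B.
  \neg ((\neg (\forall x\, M(x,x)) \lor (\forall w\, M(w,w))) \land (\exists v\, \forall q\, (D(q,q) \lor M(v,v))))
Move each ¬ inward, flipping quantifiers it crosses:
  (\forall x\, M(x,x)) \land (\exists w\, \neg M(w,w)) \lor (\forall v\, \exists q\, (\neg D(q,q) \land \neg M(v,v)))
Finally move all quantifiers to the prefix:
  \forall x\, \exists w\, \forall v\, \exists q\, (M(x,x) \land \neg M(w,w) \lor \neg D(q,q) \land \neg M(v,v))
The prefix is \forall x \exists w \forall v \exists q: 2 universal, 2 existential.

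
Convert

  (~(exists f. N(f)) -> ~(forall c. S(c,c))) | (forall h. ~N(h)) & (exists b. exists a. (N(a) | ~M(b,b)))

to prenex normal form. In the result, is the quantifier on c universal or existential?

First replace A → B with ¬A ∨ B.
  ~~(exists f. N(f)) | ~(forall c. S(c,c)) | (forall h. ~N(h)) & (exists b. exists a. (N(a) | ~M(b,b)))
Push ¬ through the quantifiers and connectives to reach negation normal form:
  (exists f. N(f)) | (exists c. ~S(c,c)) | (forall h. ~N(h)) & (exists b. exists a. (N(a) | ~M(b,b)))
Finally move all quantifiers to the prefix:
  exists f. exists c. forall h. exists b. exists a. (N(f) | ~S(c,c) | ~N(h) & (N(a) | ~M(b,b)))
The quantifier forall c sits under an odd number of negations (counting the antecedent side of each →), so it flips to exists c.

existential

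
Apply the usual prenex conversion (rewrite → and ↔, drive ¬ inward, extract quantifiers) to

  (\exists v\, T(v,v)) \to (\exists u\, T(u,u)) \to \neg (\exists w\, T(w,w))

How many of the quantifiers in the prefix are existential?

First replace A → B with ¬A ∨ B.
  \neg (\exists v\, T(v,v)) \lor \neg (\exists u\, T(u,u)) \lor \neg (\exists w\, T(w,w))
Drive negations inward (¬∀x A ≡ ∃x ¬A, ¬∃x A ≡ ∀x ¬A, De Morgan for ∧/∨):
  (\forall v\, \neg T(v,v)) \lor (\forall u\, \neg T(u,u)) \lor (\forall w\, \neg T(w,w))
Extract every quantifier outward, since the variables are now distinct and don't occur free across branches:
  \forall v\, \forall u\, \forall w\, (\neg T(v,v) \lor \neg T(u,u) \lor \neg T(w,w))
The prefix is \forall v \forall u \forall w: 3 universal, 0 existential.

0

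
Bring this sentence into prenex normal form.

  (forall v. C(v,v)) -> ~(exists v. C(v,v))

First replace A → B with ¬A ∨ B.
  ~(forall v. C(v,v)) | ~(exists v. C(v,v))
Drive negations inward (¬∀x A ≡ ∃x ¬A, ¬∃x A ≡ ∀x ¬A, De Morgan for ∧/∨):
  (exists v. ~C(v,v)) | (forall v. ~C(v,v))
Standardize variables apart so no two quantifiers bind the same name: v↦u.
  (exists v. ~C(v,v)) | (forall u. ~C(u,u))
Pull the quantifiers to the front (each side's bound variable is not free in the other side):
  exists v. forall u. (~C(v,v) | ~C(u,u))

exists v. forall u. (~C(v,v) | ~C(u,u))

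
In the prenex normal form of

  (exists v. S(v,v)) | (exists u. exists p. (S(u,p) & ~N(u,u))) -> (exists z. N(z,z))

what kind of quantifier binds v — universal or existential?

universal

Rewrite implications/biconditionals: A → B as ¬A ∨ B.
  ~((exists v. S(v,v)) | (exists u. exists p. (S(u,p) & ~N(u,u)))) | (exists z. N(z,z))
Drive negations inward (¬∀x A ≡ ∃x ¬A, ¬∃x A ≡ ∀x ¬A, De Morgan for ∧/∨):
  (forall v. ~S(v,v)) & (forall u. forall p. (~S(u,p) | N(u,u))) | (exists z. N(z,z))
Pull the quantifiers to the front (each side's bound variable is not free in the other side):
  forall v. forall u. forall p. exists z. (~S(v,v) & (~S(u,p) | N(u,u)) | N(z,z))
The quantifier exists v sits under an odd number of negations (counting the antecedent side of each →), so it flips to forall v.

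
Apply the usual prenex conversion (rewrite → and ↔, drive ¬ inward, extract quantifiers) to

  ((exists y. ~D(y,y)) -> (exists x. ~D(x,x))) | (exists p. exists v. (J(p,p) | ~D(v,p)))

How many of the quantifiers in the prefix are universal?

Rewrite implications/biconditionals: A → B as ¬A ∨ B.
  ~(exists y. ~D(y,y)) | (exists x. ~D(x,x)) | (exists p. exists v. (J(p,p) | ~D(v,p)))
Push ¬ through the quantifiers and connectives to reach negation normal form:
  (forall y. D(y,y)) | (exists x. ~D(x,x)) | (exists p. exists v. (J(p,p) | ~D(v,p)))
All bound variables are already distinct, so no renaming is needed.
Extract every quantifier outward, since the variables are now distinct and don't occur free across branches:
  forall y. exists x. exists p. exists v. (D(y,y) | ~D(x,x) | J(p,p) | ~D(v,p))
The prefix is forall y exists x exists p exists v: 1 universal, 3 existential.

1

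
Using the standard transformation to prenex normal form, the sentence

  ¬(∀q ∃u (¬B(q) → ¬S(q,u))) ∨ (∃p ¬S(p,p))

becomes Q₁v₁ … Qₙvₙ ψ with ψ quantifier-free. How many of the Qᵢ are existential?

Eliminate → and ↔ using ¬ and ∨.
  ¬(∀q ∃u (¬¬B(q) ∨ ¬S(q,u))) ∨ (∃p ¬S(p,p))
Move each ¬ inward, flipping quantifiers it crosses:
  (∃q ∀u (¬B(q) ∧ S(q,u))) ∨ (∃p ¬S(p,p))
All bound variables are already distinct, so no renaming is needed.
Extract every quantifier outward, since the variables are now distinct and don't occur free across branches:
  ∃q ∀u ∃p (¬B(q) ∧ S(q,u) ∨ ¬S(p,p))
The prefix is ∃q ∀u ∃p: 1 universal, 2 existential.

2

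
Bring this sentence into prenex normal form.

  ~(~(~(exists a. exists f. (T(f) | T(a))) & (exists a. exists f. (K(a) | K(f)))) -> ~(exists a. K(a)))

exists a. exists f. forall q. forall w1. exists x. ((T(f) | T(a) | ~K(q) & ~K(w1)) & K(x))

Rewrite implications/biconditionals: A → B as ¬A ∨ B.
  ~(~~(~(exists a. exists f. (T(f) | T(a))) & (exists a. exists f. (K(a) | K(f)))) | ~(exists a. K(a)))
Drive negations inward (¬∀x A ≡ ∃x ¬A, ¬∃x A ≡ ∀x ¬A, De Morgan for ∧/∨):
  ((exists a. exists f. (T(f) | T(a))) | (forall a. forall f. (~K(a) & ~K(f)))) & (exists a. K(a))
Give each quantifier a distinct variable: a↦q, f↦w1, a↦x.
  ((exists a. exists f. (T(f) | T(a))) | (forall q. forall w1. (~K(q) & ~K(w1)))) & (exists x. K(x))
Finally move all quantifiers to the prefix:
  exists a. exists f. forall q. forall w1. exists x. ((T(f) | T(a) | ~K(q) & ~K(w1)) & K(x))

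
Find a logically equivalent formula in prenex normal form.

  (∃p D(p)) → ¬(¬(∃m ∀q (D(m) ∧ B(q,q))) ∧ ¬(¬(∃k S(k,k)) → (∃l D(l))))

Rewrite implications/biconditionals: A → B as ¬A ∨ B.
  ¬(∃p D(p)) ∨ ¬(¬(∃m ∀q (D(m) ∧ B(q,q))) ∧ ¬(¬¬(∃k S(k,k)) ∨ (∃l D(l))))
Push ¬ through the quantifiers and connectives to reach negation normal form:
  (∀p ¬D(p)) ∨ (∃m ∀q (D(m) ∧ B(q,q))) ∨ (∃k S(k,k)) ∨ (∃l D(l))
Extract every quantifier outward, since the variables are now distinct and don't occur free across branches:
  ∀p ∃m ∀q ∃k ∃l (¬D(p) ∨ D(m) ∧ B(q,q) ∨ S(k,k) ∨ D(l))

∀p ∃m ∀q ∃k ∃l (¬D(p) ∨ D(m) ∧ B(q,q) ∨ S(k,k) ∨ D(l))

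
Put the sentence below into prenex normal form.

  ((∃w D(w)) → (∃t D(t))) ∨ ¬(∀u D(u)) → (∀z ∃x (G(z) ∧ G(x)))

Rewrite implications/biconditionals: A → B as ¬A ∨ B.
  ¬(¬(∃w D(w)) ∨ (∃t D(t)) ∨ ¬(∀u D(u))) ∨ (∀z ∃x (G(z) ∧ G(x)))
Drive negations inward (¬∀x A ≡ ∃x ¬A, ¬∃x A ≡ ∀x ¬A, De Morgan for ∧/∨):
  (∃w D(w)) ∧ (∀t ¬D(t)) ∧ (∀u D(u)) ∨ (∀z ∃x (G(z) ∧ G(x)))
All bound variables are already distinct, so no renaming is needed.
Pull the quantifiers to the front (each side's bound variable is not free in the other side):
  ∃w ∀t ∀u ∀z ∃x (D(w) ∧ ¬D(t) ∧ D(u) ∨ G(z) ∧ G(x))

∃w ∀t ∀u ∀z ∃x (D(w) ∧ ¬D(t) ∧ D(u) ∨ G(z) ∧ G(x))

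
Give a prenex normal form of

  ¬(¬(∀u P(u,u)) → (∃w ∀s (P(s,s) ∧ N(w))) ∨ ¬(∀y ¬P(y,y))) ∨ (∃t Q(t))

First replace A → B with ¬A ∨ B.
  ¬(¬¬(∀u P(u,u)) ∨ (∃w ∀s (P(s,s) ∧ N(w))) ∨ ¬(∀y ¬P(y,y))) ∨ (∃t Q(t))
Push ¬ through the quantifiers and connectives to reach negation normal form:
  (∃u ¬P(u,u)) ∧ (∀w ∃s (¬P(s,s) ∨ ¬N(w))) ∧ (∀y ¬P(y,y)) ∨ (∃t Q(t))
Finally move all quantifiers to the prefix:
  ∃u ∀w ∃s ∀y ∃t (¬P(u,u) ∧ (¬P(s,s) ∨ ¬N(w)) ∧ ¬P(y,y) ∨ Q(t))

∃u ∀w ∃s ∀y ∃t (¬P(u,u) ∧ (¬P(s,s) ∨ ¬N(w)) ∧ ¬P(y,y) ∨ Q(t))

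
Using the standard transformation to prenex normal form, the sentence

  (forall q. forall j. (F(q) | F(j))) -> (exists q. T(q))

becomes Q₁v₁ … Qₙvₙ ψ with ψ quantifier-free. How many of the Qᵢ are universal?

0

Rewrite implications/biconditionals: A → B as ¬A ∨ B.
  ~(forall q. forall j. (F(q) | F(j))) | (exists q. T(q))
Drive negations inward (¬∀x A ≡ ∃x ¬A, ¬∃x A ≡ ∀x ¬A, De Morgan for ∧/∨):
  (exists q. exists j. (~F(q) & ~F(j))) | (exists q. T(q))
Standardize variables apart so no two quantifiers bind the same name: q↦w1.
  (exists q. exists j. (~F(q) & ~F(j))) | (exists w1. T(w1))
Pull the quantifiers to the front (each side's bound variable is not free in the other side):
  exists q. exists j. exists w1. (~F(q) & ~F(j) | T(w1))
The prefix is exists q exists j exists w1: 0 universal, 3 existential.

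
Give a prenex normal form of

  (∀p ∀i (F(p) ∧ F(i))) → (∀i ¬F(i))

Rewrite implications/biconditionals: A → B as ¬A ∨ B.
  ¬(∀p ∀i (F(p) ∧ F(i))) ∨ (∀i ¬F(i))
Push ¬ through the quantifiers and connectives to reach negation normal form:
  (∃p ∃i (¬F(p) ∨ ¬F(i))) ∨ (∀i ¬F(i))
Standardize variables apart so no two quantifiers bind the same name: i↦a.
  (∃p ∃i (¬F(p) ∨ ¬F(i))) ∨ (∀a ¬F(a))
Extract every quantifier outward, since the variables are now distinct and don't occur free across branches:
  ∃p ∃i ∀a (¬F(p) ∨ ¬F(i) ∨ ¬F(a))

∃p ∃i ∀a (¬F(p) ∨ ¬F(i) ∨ ¬F(a))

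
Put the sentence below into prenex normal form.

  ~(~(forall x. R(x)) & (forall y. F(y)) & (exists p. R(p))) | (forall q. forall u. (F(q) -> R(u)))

Rewrite implications/biconditionals: A → B as ¬A ∨ B.
  ~(~(forall x. R(x)) & (forall y. F(y)) & (exists p. R(p))) | (forall q. forall u. (~F(q) | R(u)))
Drive negations inward (¬∀x A ≡ ∃x ¬A, ¬∃x A ≡ ∀x ¬A, De Morgan for ∧/∨):
  (forall x. R(x)) | (exists y. ~F(y)) | (forall p. ~R(p)) | (forall q. forall u. (~F(q) | R(u)))
All bound variables are already distinct, so no renaming is needed.
Extract every quantifier outward, since the variables are now distinct and don't occur free across branches:
  forall x. exists y. forall p. forall q. forall u. (R(x) | ~F(y) | ~R(p) | ~F(q) | R(u))

forall x. exists y. forall p. forall q. forall u. (R(x) | ~F(y) | ~R(p) | ~F(q) | R(u))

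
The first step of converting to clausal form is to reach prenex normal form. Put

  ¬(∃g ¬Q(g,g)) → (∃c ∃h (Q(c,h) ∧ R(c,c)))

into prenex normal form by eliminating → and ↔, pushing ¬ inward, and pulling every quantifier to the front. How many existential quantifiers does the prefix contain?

Eliminate → and ↔ using ¬ and ∨.
  ¬¬(∃g ¬Q(g,g)) ∨ (∃c ∃h (Q(c,h) ∧ R(c,c)))
Drive negations inward (¬∀x A ≡ ∃x ¬A, ¬∃x A ≡ ∀x ¬A, De Morgan for ∧/∨):
  (∃g ¬Q(g,g)) ∨ (∃c ∃h (Q(c,h) ∧ R(c,c)))
All bound variables are already distinct, so no renaming is needed.
Extract every quantifier outward, since the variables are now distinct and don't occur free across branches:
  ∃g ∃c ∃h (¬Q(g,g) ∨ Q(c,h) ∧ R(c,c))
The prefix is ∃g ∃c ∃h: 0 universal, 3 existential.

3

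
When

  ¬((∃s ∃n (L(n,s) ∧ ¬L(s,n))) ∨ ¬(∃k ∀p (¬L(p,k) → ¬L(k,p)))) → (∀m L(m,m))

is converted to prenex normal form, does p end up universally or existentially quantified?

First replace A → B with ¬A ∨ B.
  ¬¬((∃s ∃n (L(n,s) ∧ ¬L(s,n))) ∨ ¬(∃k ∀p (¬¬L(p,k) ∨ ¬L(k,p)))) ∨ (∀m L(m,m))
Push ¬ through the quantifiers and connectives to reach negation normal form:
  (∃s ∃n (L(n,s) ∧ ¬L(s,n))) ∨ (∀k ∃p (¬L(p,k) ∧ L(k,p))) ∨ (∀m L(m,m))
Extract every quantifier outward, since the variables are now distinct and don't occur free across branches:
  ∃s ∃n ∀k ∃p ∀m (L(n,s) ∧ ¬L(s,n) ∨ ¬L(p,k) ∧ L(k,p) ∨ L(m,m))
The quantifier ∀p sits under an odd number of negations (counting the antecedent side of each →), so it flips to ∃p.

existential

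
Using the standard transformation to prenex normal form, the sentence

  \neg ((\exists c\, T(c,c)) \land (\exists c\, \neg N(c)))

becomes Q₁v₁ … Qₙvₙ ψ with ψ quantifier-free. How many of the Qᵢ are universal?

Push ¬ through the quantifiers and connectives to reach negation normal form:
  (\forall c\, \neg T(c,c)) \lor (\forall c\, N(c))
Give each quantifier a distinct variable: c↦s.
  (\forall c\, \neg T(c,c)) \lor (\forall s\, N(s))
Pull the quantifiers to the front (each side's bound variable is not free in the other side):
  \forall c\, \forall s\, (\neg T(c,c) \lor N(s))
The prefix is \forall c \forall s: 2 universal, 0 existential.

2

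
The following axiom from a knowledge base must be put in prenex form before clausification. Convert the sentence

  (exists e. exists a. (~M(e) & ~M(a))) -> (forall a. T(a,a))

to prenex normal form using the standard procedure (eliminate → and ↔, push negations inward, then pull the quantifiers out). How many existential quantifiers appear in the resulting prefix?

0

First replace A → B with ¬A ∨ B.
  ~(exists e. exists a. (~M(e) & ~M(a))) | (forall a. T(a,a))
Move each ¬ inward, flipping quantifiers it crosses:
  (forall e. forall a. (M(e) | M(a))) | (forall a. T(a,a))
Give each quantifier a distinct variable: a↦w.
  (forall e. forall a. (M(e) | M(a))) | (forall w. T(w,w))
Extract every quantifier outward, since the variables are now distinct and don't occur free across branches:
  forall e. forall a. forall w. (M(e) | M(a) | T(w,w))
The prefix is forall e forall a forall w: 3 universal, 0 existential.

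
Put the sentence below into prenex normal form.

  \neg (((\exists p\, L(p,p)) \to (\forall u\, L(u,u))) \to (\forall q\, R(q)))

Eliminate → and ↔ using ¬ and ∨.
  \neg (\neg (\neg (\exists p\, L(p,p)) \lor (\forall u\, L(u,u))) \lor (\forall q\, R(q)))
Move each ¬ inward, flipping quantifiers it crosses:
  ((\forall p\, \neg L(p,p)) \lor (\forall u\, L(u,u))) \land (\exists q\, \neg R(q))
Extract every quantifier outward, since the variables are now distinct and don't occur free across branches:
  \forall p\, \forall u\, \exists q\, ((\neg L(p,p) \lor L(u,u)) \land \neg R(q))

\forall p\, \forall u\, \exists q\, ((\neg L(p,p) \lor L(u,u)) \land \neg R(q))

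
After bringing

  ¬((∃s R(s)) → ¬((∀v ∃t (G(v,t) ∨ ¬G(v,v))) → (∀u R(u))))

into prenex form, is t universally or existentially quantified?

Rewrite implications/biconditionals: A → B as ¬A ∨ B.
  ¬(¬(∃s R(s)) ∨ ¬(¬(∀v ∃t (G(v,t) ∨ ¬G(v,v))) ∨ (∀u R(u))))
Push ¬ through the quantifiers and connectives to reach negation normal form:
  (∃s R(s)) ∧ ((∃v ∀t (¬G(v,t) ∧ G(v,v))) ∨ (∀u R(u)))
All bound variables are already distinct, so no renaming is needed.
Finally move all quantifiers to the prefix:
  ∃s ∃v ∀t ∀u (R(s) ∧ (¬G(v,t) ∧ G(v,v) ∨ R(u)))
The quantifier ∃t sits under an odd number of negations (counting the antecedent side of each →), so it flips to ∀t.

universal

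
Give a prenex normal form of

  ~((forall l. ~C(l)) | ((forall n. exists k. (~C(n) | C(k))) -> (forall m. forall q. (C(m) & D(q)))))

First replace A → B with ¬A ∨ B.
  ~((forall l. ~C(l)) | ~(forall n. exists k. (~C(n) | C(k))) | (forall m. forall q. (C(m) & D(q))))
Push ¬ through the quantifiers and connectives to reach negation normal form:
  (exists l. C(l)) & (forall n. exists k. (~C(n) | C(k))) & (exists m. exists q. (~C(m) | ~D(q)))
Pull the quantifiers to the front (each side's bound variable is not free in the other side):
  exists l. forall n. exists k. exists m. exists q. (C(l) & (~C(n) | C(k)) & (~C(m) | ~D(q)))

exists l. forall n. exists k. exists m. exists q. (C(l) & (~C(n) | C(k)) & (~C(m) | ~D(q)))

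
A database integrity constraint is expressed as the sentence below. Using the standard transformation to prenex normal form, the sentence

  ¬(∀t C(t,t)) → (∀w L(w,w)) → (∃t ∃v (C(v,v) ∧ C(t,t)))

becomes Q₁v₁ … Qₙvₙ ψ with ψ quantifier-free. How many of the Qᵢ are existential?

Eliminate → and ↔ using ¬ and ∨.
  ¬¬(∀t C(t,t)) ∨ ¬(∀w L(w,w)) ∨ (∃t ∃v (C(v,v) ∧ C(t,t)))
Move each ¬ inward, flipping quantifiers it crosses:
  (∀t C(t,t)) ∨ (∃w ¬L(w,w)) ∨ (∃t ∃v (C(v,v) ∧ C(t,t)))
Rename bound variables to avoid capture: t↦x.
  (∀t C(t,t)) ∨ (∃w ¬L(w,w)) ∨ (∃x ∃v (C(v,v) ∧ C(x,x)))
Pull the quantifiers to the front (each side's bound variable is not free in the other side):
  ∀t ∃w ∃x ∃v (C(t,t) ∨ ¬L(w,w) ∨ C(v,v) ∧ C(x,x))
The prefix is ∀t ∃w ∃x ∃v: 1 universal, 3 existential.

3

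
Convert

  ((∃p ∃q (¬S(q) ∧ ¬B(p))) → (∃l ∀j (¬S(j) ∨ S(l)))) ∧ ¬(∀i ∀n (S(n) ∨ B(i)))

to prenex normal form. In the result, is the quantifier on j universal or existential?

universal

First replace A → B with ¬A ∨ B.
  (¬(∃p ∃q (¬S(q) ∧ ¬B(p))) ∨ (∃l ∀j (¬S(j) ∨ S(l)))) ∧ ¬(∀i ∀n (S(n) ∨ B(i)))
Drive negations inward (¬∀x A ≡ ∃x ¬A, ¬∃x A ≡ ∀x ¬A, De Morgan for ∧/∨):
  ((∀p ∀q (S(q) ∨ B(p))) ∨ (∃l ∀j (¬S(j) ∨ S(l)))) ∧ (∃i ∃n (¬S(n) ∧ ¬B(i)))
Pull the quantifiers to the front (each side's bound variable is not free in the other side):
  ∀p ∀q ∃l ∀j ∃i ∃n ((S(q) ∨ B(p) ∨ ¬S(j) ∨ S(l)) ∧ ¬S(n) ∧ ¬B(i))
The quantifier ∀j sits under an even number of negations (counting the antecedent side of each →), so it remains universal.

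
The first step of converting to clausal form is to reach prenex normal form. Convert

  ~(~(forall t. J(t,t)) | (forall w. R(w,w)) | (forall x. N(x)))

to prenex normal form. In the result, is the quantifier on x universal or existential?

Drive negations inward (¬∀x A ≡ ∃x ¬A, ¬∃x A ≡ ∀x ¬A, De Morgan for ∧/∨):
  (forall t. J(t,t)) & (exists w. ~R(w,w)) & (exists x. ~N(x))
All bound variables are already distinct, so no renaming is needed.
Pull the quantifiers to the front (each side's bound variable is not free in the other side):
  forall t. exists w. exists x. (J(t,t) & ~R(w,w) & ~N(x))
The quantifier forall x sits under an odd number of negations, so it flips to exists x.

existential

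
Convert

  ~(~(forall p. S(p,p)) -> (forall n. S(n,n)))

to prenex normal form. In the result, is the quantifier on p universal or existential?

Eliminate → and ↔ using ¬ and ∨.
  ~(~~(forall p. S(p,p)) | (forall n. S(n,n)))
Push ¬ through the quantifiers and connectives to reach negation normal form:
  (exists p. ~S(p,p)) & (exists n. ~S(n,n))
All bound variables are already distinct, so no renaming is needed.
Finally move all quantifiers to the prefix:
  exists p. exists n. (~S(p,p) & ~S(n,n))
The quantifier forall p sits under an odd number of negations (counting the antecedent side of each →), so it flips to exists p.

existential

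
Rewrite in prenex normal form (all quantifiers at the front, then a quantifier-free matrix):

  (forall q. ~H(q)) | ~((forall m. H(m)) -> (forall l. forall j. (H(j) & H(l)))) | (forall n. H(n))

forall q. forall m. exists l. exists j. forall n. (~H(q) | H(m) & (~H(j) | ~H(l)) | H(n))

Rewrite implications/biconditionals: A → B as ¬A ∨ B.
  (forall q. ~H(q)) | ~(~(forall m. H(m)) | (forall l. forall j. (H(j) & H(l)))) | (forall n. H(n))
Drive negations inward (¬∀x A ≡ ∃x ¬A, ¬∃x A ≡ ∀x ¬A, De Morgan for ∧/∨):
  (forall q. ~H(q)) | (forall m. H(m)) & (exists l. exists j. (~H(j) | ~H(l))) | (forall n. H(n))
All bound variables are already distinct, so no renaming is needed.
Finally move all quantifiers to the prefix:
  forall q. forall m. exists l. exists j. forall n. (~H(q) | H(m) & (~H(j) | ~H(l)) | H(n))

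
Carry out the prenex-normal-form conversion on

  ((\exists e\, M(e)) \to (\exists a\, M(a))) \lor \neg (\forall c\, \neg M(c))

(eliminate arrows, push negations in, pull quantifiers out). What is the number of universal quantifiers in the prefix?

Rewrite implications/biconditionals: A → B as ¬A ∨ B.
  \neg (\exists e\, M(e)) \lor (\exists a\, M(a)) \lor \neg (\forall c\, \neg M(c))
Drive negations inward (¬∀x A ≡ ∃x ¬A, ¬∃x A ≡ ∀x ¬A, De Morgan for ∧/∨):
  (\forall e\, \neg M(e)) \lor (\exists a\, M(a)) \lor (\exists c\, M(c))
Extract every quantifier outward, since the variables are now distinct and don't occur free across branches:
  \forall e\, \exists a\, \exists c\, (\neg M(e) \lor M(a) \lor M(c))
The prefix is \forall e \exists a \exists c: 1 universal, 2 existential.

1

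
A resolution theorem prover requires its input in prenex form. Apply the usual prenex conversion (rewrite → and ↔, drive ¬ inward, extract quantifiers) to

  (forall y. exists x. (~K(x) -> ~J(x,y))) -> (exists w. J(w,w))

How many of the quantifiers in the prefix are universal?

Rewrite implications/biconditionals: A → B as ¬A ∨ B.
  ~(forall y. exists x. (~~K(x) | ~J(x,y))) | (exists w. J(w,w))
Drive negations inward (¬∀x A ≡ ∃x ¬A, ¬∃x A ≡ ∀x ¬A, De Morgan for ∧/∨):
  (exists y. forall x. (~K(x) & J(x,y))) | (exists w. J(w,w))
Pull the quantifiers to the front (each side's bound variable is not free in the other side):
  exists y. forall x. exists w. (~K(x) & J(x,y) | J(w,w))
The prefix is exists y forall x exists w: 1 universal, 2 existential.

1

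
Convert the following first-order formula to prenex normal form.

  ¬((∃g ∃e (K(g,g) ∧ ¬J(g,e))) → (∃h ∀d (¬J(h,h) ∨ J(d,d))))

∃g ∃e ∀h ∃d (K(g,g) ∧ ¬J(g,e) ∧ J(h,h) ∧ ¬J(d,d))

Rewrite implications/biconditionals: A → B as ¬A ∨ B.
  ¬(¬(∃g ∃e (K(g,g) ∧ ¬J(g,e))) ∨ (∃h ∀d (¬J(h,h) ∨ J(d,d))))
Drive negations inward (¬∀x A ≡ ∃x ¬A, ¬∃x A ≡ ∀x ¬A, De Morgan for ∧/∨):
  (∃g ∃e (K(g,g) ∧ ¬J(g,e))) ∧ (∀h ∃d (J(h,h) ∧ ¬J(d,d)))
All bound variables are already distinct, so no renaming is needed.
Extract every quantifier outward, since the variables are now distinct and don't occur free across branches:
  ∃g ∃e ∀h ∃d (K(g,g) ∧ ¬J(g,e) ∧ J(h,h) ∧ ¬J(d,d))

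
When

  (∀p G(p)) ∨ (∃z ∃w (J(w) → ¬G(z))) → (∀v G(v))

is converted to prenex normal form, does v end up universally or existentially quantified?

Rewrite implications/biconditionals: A → B as ¬A ∨ B.
  ¬((∀p G(p)) ∨ (∃z ∃w (¬J(w) ∨ ¬G(z)))) ∨ (∀v G(v))
Drive negations inward (¬∀x A ≡ ∃x ¬A, ¬∃x A ≡ ∀x ¬A, De Morgan for ∧/∨):
  (∃p ¬G(p)) ∧ (∀z ∀w (J(w) ∧ G(z))) ∨ (∀v G(v))
All bound variables are already distinct, so no renaming is needed.
Pull the quantifiers to the front (each side's bound variable is not free in the other side):
  ∃p ∀z ∀w ∀v (¬G(p) ∧ J(w) ∧ G(z) ∨ G(v))
The quantifier ∀v sits under an even number of negations (counting the antecedent side of each →), so it remains universal.

universal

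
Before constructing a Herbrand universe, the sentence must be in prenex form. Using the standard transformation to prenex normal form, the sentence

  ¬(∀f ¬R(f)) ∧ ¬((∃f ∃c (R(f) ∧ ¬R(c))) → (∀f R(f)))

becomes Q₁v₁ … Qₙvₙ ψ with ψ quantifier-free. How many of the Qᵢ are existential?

4

First replace A → B with ¬A ∨ B.
  ¬(∀f ¬R(f)) ∧ ¬(¬(∃f ∃c (R(f) ∧ ¬R(c))) ∨ (∀f R(f)))
Move each ¬ inward, flipping quantifiers it crosses:
  (∃f R(f)) ∧ (∃f ∃c (R(f) ∧ ¬R(c))) ∧ (∃f ¬R(f))
Give each quantifier a distinct variable: f↦y, f↦u.
  (∃f R(f)) ∧ (∃y ∃c (R(y) ∧ ¬R(c))) ∧ (∃u ¬R(u))
Pull the quantifiers to the front (each side's bound variable is not free in the other side):
  ∃f ∃y ∃c ∃u (R(f) ∧ R(y) ∧ ¬R(c) ∧ ¬R(u))
The prefix is ∃f ∃y ∃c ∃u: 0 universal, 4 existential.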